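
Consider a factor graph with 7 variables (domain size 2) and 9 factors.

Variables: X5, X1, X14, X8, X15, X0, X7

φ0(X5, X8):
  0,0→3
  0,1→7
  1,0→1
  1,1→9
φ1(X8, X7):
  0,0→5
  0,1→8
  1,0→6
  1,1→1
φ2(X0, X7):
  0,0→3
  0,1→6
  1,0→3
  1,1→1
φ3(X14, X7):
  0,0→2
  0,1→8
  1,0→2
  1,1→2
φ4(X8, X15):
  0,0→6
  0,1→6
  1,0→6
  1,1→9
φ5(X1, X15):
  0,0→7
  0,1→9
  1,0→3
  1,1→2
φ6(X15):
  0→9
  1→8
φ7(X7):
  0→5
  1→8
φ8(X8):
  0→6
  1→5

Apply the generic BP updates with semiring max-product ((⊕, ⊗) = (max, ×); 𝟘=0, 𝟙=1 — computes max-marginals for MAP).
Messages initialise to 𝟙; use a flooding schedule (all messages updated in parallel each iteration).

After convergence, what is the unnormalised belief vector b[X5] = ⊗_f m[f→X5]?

init: all messages = 𝟙 over 2 values
r1 m[φ0→X5] = [7, 9]
r1 m[φ0→X8] = [3, 9]
r1 m[φ1→X8] = [8, 6]
r1 m[φ1→X7] = [6, 8]
r1 m[φ2→X0] = [6, 3]
r1 m[φ2→X7] = [3, 6]
r1 m[φ3→X14] = [8, 2]
r1 m[φ3→X7] = [2, 8]
r1 m[φ4→X8] = [6, 9]
r1 m[φ4→X15] = [6, 9]
r1 m[φ5→X1] = [9, 3]
r1 m[φ5→X15] = [7, 9]
r1 m[φ6→X15] = [9, 8]
r1 m[φ7→X7] = [5, 8]
r1 m[φ8→X8] = [6, 5]
r1 m[X5→φ0] = [1, 1]
r1 m[X1→φ5] = [1, 1]
r1 m[X14→φ3] = [1, 1]
r1 m[X8→φ0] = [1, 1]
r1 m[X8→φ1] = [1, 1]
r1 m[X8→φ4] = [1, 1]
r1 m[X8→φ8] = [1, 1]
r1 m[X15→φ4] = [1, 1]
r1 m[X15→φ5] = [1, 1]
r1 m[X15→φ6] = [1, 1]
r1 m[X0→φ2] = [1, 1]
r1 m[X7→φ1] = [1, 1]
r1 m[X7→φ2] = [1, 1]
r1 m[X7→φ3] = [1, 1]
r1 m[X7→φ7] = [1, 1]
r2 m[φ0→X5] = [7, 9]
r2 m[φ0→X8] = [3, 9]
r2 m[φ1→X8] = [8, 6]
r2 m[φ1→X7] = [6, 8]
r2 m[φ2→X0] = [6, 3]
r2 m[φ2→X7] = [3, 6]
r2 m[φ3→X14] = [8, 2]
r2 m[φ3→X7] = [2, 8]
r2 m[φ4→X8] = [6, 9]
r2 m[φ4→X15] = [6, 9]
r2 m[φ5→X1] = [9, 3]
r2 m[φ5→X15] = [7, 9]
r2 m[φ6→X15] = [9, 8]
r2 m[φ7→X7] = [5, 8]
r2 m[φ8→X8] = [6, 5]
r2 m[X5→φ0] = [1, 1]
r2 m[X1→φ5] = [1, 1]
r2 m[X14→φ3] = [1, 1]
r2 m[X8→φ0] = [288, 270]
r2 m[X8→φ1] = [108, 405]
r2 m[X8→φ4] = [144, 270]
r2 m[X8→φ8] = [144, 486]
r2 m[X15→φ4] = [63, 72]
r2 m[X15→φ5] = [54, 72]
r2 m[X15→φ6] = [42, 81]
r2 m[X0→φ2] = [1, 1]
r2 m[X7→φ1] = [30, 384]
r2 m[X7→φ2] = [60, 512]
r2 m[X7→φ3] = [90, 384]
r2 m[X7→φ7] = [36, 384]
r3 m[φ0→X5] = [1890, 2430]
r3 m[φ0→X8] = [3, 9]
r3 m[φ1→X8] = [3072, 384]
r3 m[φ1→X7] = [2430, 864]
r3 m[φ2→X0] = [3072, 512]
r3 m[φ2→X7] = [3, 6]
r3 m[φ3→X14] = [3072, 768]
r3 m[φ3→X7] = [2, 8]
r3 m[φ4→X8] = [432, 648]
r3 m[φ4→X15] = [1620, 2430]
r3 m[φ5→X1] = [648, 162]
r3 m[φ5→X15] = [7, 9]
r3 m[φ6→X15] = [9, 8]
r3 m[φ7→X7] = [5, 8]
r3 m[φ8→X8] = [6, 5]
r3 m[X5→φ0] = [1, 1]
r3 m[X1→φ5] = [1, 1]
r3 m[X14→φ3] = [1, 1]
r3 m[X8→φ0] = [288, 270]
r3 m[X8→φ1] = [108, 405]
r3 m[X8→φ4] = [144, 270]
r3 m[X8→φ8] = [144, 486]
r3 m[X15→φ4] = [63, 72]
r3 m[X15→φ5] = [54, 72]
r3 m[X15→φ6] = [42, 81]
r3 m[X0→φ2] = [1, 1]
r3 m[X7→φ1] = [30, 384]
r3 m[X7→φ2] = [60, 512]
r3 m[X7→φ3] = [90, 384]
r3 m[X7→φ7] = [36, 384]
r4 m[φ0→X5] = [1890, 2430]
r4 m[φ0→X8] = [3, 9]
r4 m[φ1→X8] = [3072, 384]
r4 m[φ1→X7] = [2430, 864]
r4 m[φ2→X0] = [3072, 512]
r4 m[φ2→X7] = [3, 6]
r4 m[φ3→X14] = [3072, 768]
r4 m[φ3→X7] = [2, 8]
r4 m[φ4→X8] = [432, 648]
r4 m[φ4→X15] = [1620, 2430]
r4 m[φ5→X1] = [648, 162]
r4 m[φ5→X15] = [7, 9]
r4 m[φ6→X15] = [9, 8]
r4 m[φ7→X7] = [5, 8]
r4 m[φ8→X8] = [6, 5]
r4 m[X5→φ0] = [1, 1]
r4 m[X1→φ5] = [1, 1]
r4 m[X14→φ3] = [1, 1]
r4 m[X8→φ0] = [7962624, 1244160]
r4 m[X8→φ1] = [7776, 29160]
r4 m[X8→φ4] = [55296, 17280]
r4 m[X8→φ8] = [3981312, 2239488]
r4 m[X15→φ4] = [63, 72]
r4 m[X15→φ5] = [14580, 19440]
r4 m[X15→φ6] = [11340, 21870]
r4 m[X0→φ2] = [1, 1]
r4 m[X7→φ1] = [30, 384]
r4 m[X7→φ2] = [24300, 55296]
r4 m[X7→φ3] = [36450, 41472]
r4 m[X7→φ7] = [14580, 41472]
r5 m[φ0→X5] = [23887872, 11197440]
r5 m[φ0→X8] = [3, 9]
r5 m[φ1→X8] = [3072, 384]
r5 m[φ1→X7] = [174960, 62208]
r5 m[φ2→X0] = [331776, 72900]
r5 m[φ2→X7] = [3, 6]
r5 m[φ3→X14] = [331776, 82944]
r5 m[φ3→X7] = [2, 8]
r5 m[φ4→X8] = [432, 648]
r5 m[φ4→X15] = [331776, 331776]
r5 m[φ5→X1] = [174960, 43740]
r5 m[φ5→X15] = [7, 9]
r5 m[φ6→X15] = [9, 8]
r5 m[φ7→X7] = [5, 8]
r5 m[φ8→X8] = [6, 5]
r5 m[X5→φ0] = [1, 1]
r5 m[X1→φ5] = [1, 1]
r5 m[X14→φ3] = [1, 1]
r5 m[X8→φ0] = [7962624, 1244160]
r5 m[X8→φ1] = [7776, 29160]
r5 m[X8→φ4] = [55296, 17280]
r5 m[X8→φ8] = [3981312, 2239488]
r5 m[X15→φ4] = [63, 72]
r5 m[X15→φ5] = [14580, 19440]
r5 m[X15→φ6] = [11340, 21870]
r5 m[X0→φ2] = [1, 1]
r5 m[X7→φ1] = [30, 384]
r5 m[X7→φ2] = [24300, 55296]
r5 m[X7→φ3] = [36450, 41472]
r5 m[X7→φ7] = [14580, 41472]
r6 m[φ0→X5] = [23887872, 11197440]
r6 m[φ0→X8] = [3, 9]
r6 m[φ1→X8] = [3072, 384]
r6 m[φ1→X7] = [174960, 62208]
r6 m[φ2→X0] = [331776, 72900]
r6 m[φ2→X7] = [3, 6]
r6 m[φ3→X14] = [331776, 82944]
r6 m[φ3→X7] = [2, 8]
r6 m[φ4→X8] = [432, 648]
r6 m[φ4→X15] = [331776, 331776]
r6 m[φ5→X1] = [174960, 43740]
r6 m[φ5→X15] = [7, 9]
r6 m[φ6→X15] = [9, 8]
r6 m[φ7→X7] = [5, 8]
r6 m[φ8→X8] = [6, 5]
r6 m[X5→φ0] = [1, 1]
r6 m[X1→φ5] = [1, 1]
r6 m[X14→φ3] = [1, 1]
r6 m[X8→φ0] = [7962624, 1244160]
r6 m[X8→φ1] = [7776, 29160]
r6 m[X8→φ4] = [55296, 17280]
r6 m[X8→φ8] = [3981312, 2239488]
r6 m[X15→φ4] = [63, 72]
r6 m[X15→φ5] = [2985984, 2654208]
r6 m[X15→φ6] = [2322432, 2985984]
r6 m[X0→φ2] = [1, 1]
r6 m[X7→φ1] = [30, 384]
r6 m[X7→φ2] = [1749600, 3981312]
r6 m[X7→φ3] = [2624400, 2985984]
r6 m[X7→φ7] = [1049760, 2985984]
r7 m[φ0→X5] = [23887872, 11197440]
r7 m[φ0→X8] = [3, 9]
r7 m[φ1→X8] = [3072, 384]
r7 m[φ1→X7] = [174960, 62208]
r7 m[φ2→X0] = [23887872, 5248800]
r7 m[φ2→X7] = [3, 6]
r7 m[φ3→X14] = [23887872, 5971968]
r7 m[φ3→X7] = [2, 8]
r7 m[φ4→X8] = [432, 648]
r7 m[φ4→X15] = [331776, 331776]
r7 m[φ5→X1] = [23887872, 8957952]
r7 m[φ5→X15] = [7, 9]
r7 m[φ6→X15] = [9, 8]
r7 m[φ7→X7] = [5, 8]
r7 m[φ8→X8] = [6, 5]
r7 m[X5→φ0] = [1, 1]
r7 m[X1→φ5] = [1, 1]
r7 m[X14→φ3] = [1, 1]
r7 m[X8→φ0] = [7962624, 1244160]
r7 m[X8→φ1] = [7776, 29160]
r7 m[X8→φ4] = [55296, 17280]
r7 m[X8→φ8] = [3981312, 2239488]
r7 m[X15→φ4] = [63, 72]
r7 m[X15→φ5] = [2985984, 2654208]
r7 m[X15→φ6] = [2322432, 2985984]
r7 m[X0→φ2] = [1, 1]
r7 m[X7→φ1] = [30, 384]
r7 m[X7→φ2] = [1749600, 3981312]
r7 m[X7→φ3] = [2624400, 2985984]
r7 m[X7→φ7] = [1049760, 2985984]
r8 m[φ0→X5] = [23887872, 11197440]
r8 m[φ0→X8] = [3, 9]
r8 m[φ1→X8] = [3072, 384]
r8 m[φ1→X7] = [174960, 62208]
r8 m[φ2→X0] = [23887872, 5248800]
r8 m[φ2→X7] = [3, 6]
r8 m[φ3→X14] = [23887872, 5971968]
r8 m[φ3→X7] = [2, 8]
r8 m[φ4→X8] = [432, 648]
r8 m[φ4→X15] = [331776, 331776]
r8 m[φ5→X1] = [23887872, 8957952]
r8 m[φ5→X15] = [7, 9]
r8 m[φ6→X15] = [9, 8]
r8 m[φ7→X7] = [5, 8]
r8 m[φ8→X8] = [6, 5]
r8 m[X5→φ0] = [1, 1]
r8 m[X1→φ5] = [1, 1]
r8 m[X14→φ3] = [1, 1]
r8 m[X8→φ0] = [7962624, 1244160]
r8 m[X8→φ1] = [7776, 29160]
r8 m[X8→φ4] = [55296, 17280]
r8 m[X8→φ8] = [3981312, 2239488]
r8 m[X15→φ4] = [63, 72]
r8 m[X15→φ5] = [2985984, 2654208]
r8 m[X15→φ6] = [2322432, 2985984]
r8 m[X0→φ2] = [1, 1]
r8 m[X7→φ1] = [30, 384]
r8 m[X7→φ2] = [1749600, 3981312]
r8 m[X7→φ3] = [2624400, 2985984]
r8 m[X7→φ7] = [1049760, 2985984]
fixed point reached at round 8
b[X5] = ⊗ incoming = [23887872, 11197440]

b[X5] = [23887872, 11197440]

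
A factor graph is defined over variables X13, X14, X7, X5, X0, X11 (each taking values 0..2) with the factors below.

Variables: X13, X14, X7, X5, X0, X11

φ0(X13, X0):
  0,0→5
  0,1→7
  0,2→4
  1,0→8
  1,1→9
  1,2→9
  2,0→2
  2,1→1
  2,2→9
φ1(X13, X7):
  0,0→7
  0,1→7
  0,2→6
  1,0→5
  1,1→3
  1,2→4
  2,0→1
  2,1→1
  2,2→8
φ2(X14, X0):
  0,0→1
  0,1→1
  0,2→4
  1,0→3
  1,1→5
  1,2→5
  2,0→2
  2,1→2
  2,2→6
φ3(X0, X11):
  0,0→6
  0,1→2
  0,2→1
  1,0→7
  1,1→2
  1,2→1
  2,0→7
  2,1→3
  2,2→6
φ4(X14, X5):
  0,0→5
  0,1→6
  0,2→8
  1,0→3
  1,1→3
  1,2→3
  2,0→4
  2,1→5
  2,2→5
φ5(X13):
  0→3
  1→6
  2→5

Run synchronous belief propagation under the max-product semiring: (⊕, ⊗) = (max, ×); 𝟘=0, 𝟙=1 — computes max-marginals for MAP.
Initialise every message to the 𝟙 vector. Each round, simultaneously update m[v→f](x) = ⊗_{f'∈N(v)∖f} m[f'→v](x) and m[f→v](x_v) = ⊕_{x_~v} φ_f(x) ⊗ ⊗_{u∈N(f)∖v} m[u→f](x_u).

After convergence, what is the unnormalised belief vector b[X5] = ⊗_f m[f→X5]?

b[X5] = [60480, 75600, 80640]

init: all messages = 𝟙 over 3 values
r1 m[φ0→X13] = [7, 9, 9]
r1 m[φ0→X0] = [8, 9, 9]
r1 m[φ1→X13] = [7, 5, 8]
r1 m[φ1→X7] = [7, 7, 8]
r1 m[φ2→X14] = [4, 5, 6]
r1 m[φ2→X0] = [3, 5, 6]
r1 m[φ3→X0] = [6, 7, 7]
r1 m[φ3→X11] = [7, 3, 6]
r1 m[φ4→X14] = [8, 3, 5]
r1 m[φ4→X5] = [5, 6, 8]
r1 m[φ5→X13] = [3, 6, 5]
r1 m[X13→φ0] = [1, 1, 1]
r1 m[X13→φ1] = [1, 1, 1]
r1 m[X13→φ5] = [1, 1, 1]
r1 m[X14→φ2] = [1, 1, 1]
r1 m[X14→φ4] = [1, 1, 1]
r1 m[X7→φ1] = [1, 1, 1]
r1 m[X5→φ4] = [1, 1, 1]
r1 m[X0→φ0] = [1, 1, 1]
r1 m[X0→φ2] = [1, 1, 1]
r1 m[X0→φ3] = [1, 1, 1]
r1 m[X11→φ3] = [1, 1, 1]
r2 m[φ0→X13] = [7, 9, 9]
r2 m[φ0→X0] = [8, 9, 9]
r2 m[φ1→X13] = [7, 5, 8]
r2 m[φ1→X7] = [7, 7, 8]
r2 m[φ2→X14] = [4, 5, 6]
r2 m[φ2→X0] = [3, 5, 6]
r2 m[φ3→X0] = [6, 7, 7]
r2 m[φ3→X11] = [7, 3, 6]
r2 m[φ4→X14] = [8, 3, 5]
r2 m[φ4→X5] = [5, 6, 8]
r2 m[φ5→X13] = [3, 6, 5]
r2 m[X13→φ0] = [21, 30, 40]
r2 m[X13→φ1] = [21, 54, 45]
r2 m[X13→φ5] = [49, 45, 72]
r2 m[X14→φ2] = [8, 3, 5]
r2 m[X14→φ4] = [4, 5, 6]
r2 m[X7→φ1] = [1, 1, 1]
r2 m[X5→φ4] = [1, 1, 1]
r2 m[X0→φ0] = [18, 35, 42]
r2 m[X0→φ2] = [48, 63, 63]
r2 m[X0→φ3] = [24, 45, 54]
r2 m[X11→φ3] = [1, 1, 1]
r3 m[φ0→X13] = [245, 378, 378]
r3 m[φ0→X0] = [240, 270, 360]
r3 m[φ1→X13] = [7, 5, 8]
r3 m[φ1→X7] = [270, 162, 360]
r3 m[φ2→X14] = [252, 315, 378]
r3 m[φ2→X0] = [10, 15, 32]
r3 m[φ3→X0] = [6, 7, 7]
r3 m[φ3→X11] = [378, 162, 324]
r3 m[φ4→X14] = [8, 3, 5]
r3 m[φ4→X5] = [24, 30, 32]
r3 m[φ5→X13] = [3, 6, 5]
r3 m[X13→φ0] = [21, 30, 40]
r3 m[X13→φ1] = [21, 54, 45]
r3 m[X13→φ5] = [49, 45, 72]
r3 m[X14→φ2] = [8, 3, 5]
r3 m[X14→φ4] = [4, 5, 6]
r3 m[X7→φ1] = [1, 1, 1]
r3 m[X5→φ4] = [1, 1, 1]
r3 m[X0→φ0] = [18, 35, 42]
r3 m[X0→φ2] = [48, 63, 63]
r3 m[X0→φ3] = [24, 45, 54]
r3 m[X11→φ3] = [1, 1, 1]
r4 m[φ0→X13] = [245, 378, 378]
r4 m[φ0→X0] = [240, 270, 360]
r4 m[φ1→X13] = [7, 5, 8]
r4 m[φ1→X7] = [270, 162, 360]
r4 m[φ2→X14] = [252, 315, 378]
r4 m[φ2→X0] = [10, 15, 32]
r4 m[φ3→X0] = [6, 7, 7]
r4 m[φ3→X11] = [378, 162, 324]
r4 m[φ4→X14] = [8, 3, 5]
r4 m[φ4→X5] = [24, 30, 32]
r4 m[φ5→X13] = [3, 6, 5]
r4 m[X13→φ0] = [21, 30, 40]
r4 m[X13→φ1] = [735, 2268, 1890]
r4 m[X13→φ5] = [1715, 1890, 3024]
r4 m[X14→φ2] = [8, 3, 5]
r4 m[X14→φ4] = [252, 315, 378]
r4 m[X7→φ1] = [1, 1, 1]
r4 m[X5→φ4] = [1, 1, 1]
r4 m[X0→φ0] = [60, 105, 224]
r4 m[X0→φ2] = [1440, 1890, 2520]
r4 m[X0→φ3] = [2400, 4050, 11520]
r4 m[X11→φ3] = [1, 1, 1]
r5 m[φ0→X13] = [896, 2016, 2016]
r5 m[φ0→X0] = [240, 270, 360]
r5 m[φ1→X13] = [7, 5, 8]
r5 m[φ1→X7] = [11340, 6804, 15120]
r5 m[φ2→X14] = [10080, 12600, 15120]
r5 m[φ2→X0] = [10, 15, 32]
r5 m[φ3→X0] = [6, 7, 7]
r5 m[φ3→X11] = [80640, 34560, 69120]
r5 m[φ4→X14] = [8, 3, 5]
r5 m[φ4→X5] = [1512, 1890, 2016]
r5 m[φ5→X13] = [3, 6, 5]
r5 m[X13→φ0] = [21, 30, 40]
r5 m[X13→φ1] = [735, 2268, 1890]
r5 m[X13→φ5] = [1715, 1890, 3024]
r5 m[X14→φ2] = [8, 3, 5]
r5 m[X14→φ4] = [252, 315, 378]
r5 m[X7→φ1] = [1, 1, 1]
r5 m[X5→φ4] = [1, 1, 1]
r5 m[X0→φ0] = [60, 105, 224]
r5 m[X0→φ2] = [1440, 1890, 2520]
r5 m[X0→φ3] = [2400, 4050, 11520]
r5 m[X11→φ3] = [1, 1, 1]
r6 m[φ0→X13] = [896, 2016, 2016]
r6 m[φ0→X0] = [240, 270, 360]
r6 m[φ1→X13] = [7, 5, 8]
r6 m[φ1→X7] = [11340, 6804, 15120]
r6 m[φ2→X14] = [10080, 12600, 15120]
r6 m[φ2→X0] = [10, 15, 32]
r6 m[φ3→X0] = [6, 7, 7]
r6 m[φ3→X11] = [80640, 34560, 69120]
r6 m[φ4→X14] = [8, 3, 5]
r6 m[φ4→X5] = [1512, 1890, 2016]
r6 m[φ5→X13] = [3, 6, 5]
r6 m[X13→φ0] = [21, 30, 40]
r6 m[X13→φ1] = [2688, 12096, 10080]
r6 m[X13→φ5] = [6272, 10080, 16128]
r6 m[X14→φ2] = [8, 3, 5]
r6 m[X14→φ4] = [10080, 12600, 15120]
r6 m[X7→φ1] = [1, 1, 1]
r6 m[X5→φ4] = [1, 1, 1]
r6 m[X0→φ0] = [60, 105, 224]
r6 m[X0→φ2] = [1440, 1890, 2520]
r6 m[X0→φ3] = [2400, 4050, 11520]
r6 m[X11→φ3] = [1, 1, 1]
r7 m[φ0→X13] = [896, 2016, 2016]
r7 m[φ0→X0] = [240, 270, 360]
r7 m[φ1→X13] = [7, 5, 8]
r7 m[φ1→X7] = [60480, 36288, 80640]
r7 m[φ2→X14] = [10080, 12600, 15120]
r7 m[φ2→X0] = [10, 15, 32]
r7 m[φ3→X0] = [6, 7, 7]
r7 m[φ3→X11] = [80640, 34560, 69120]
r7 m[φ4→X14] = [8, 3, 5]
r7 m[φ4→X5] = [60480, 75600, 80640]
r7 m[φ5→X13] = [3, 6, 5]
r7 m[X13→φ0] = [21, 30, 40]
r7 m[X13→φ1] = [2688, 12096, 10080]
r7 m[X13→φ5] = [6272, 10080, 16128]
r7 m[X14→φ2] = [8, 3, 5]
r7 m[X14→φ4] = [10080, 12600, 15120]
r7 m[X7→φ1] = [1, 1, 1]
r7 m[X5→φ4] = [1, 1, 1]
r7 m[X0→φ0] = [60, 105, 224]
r7 m[X0→φ2] = [1440, 1890, 2520]
r7 m[X0→φ3] = [2400, 4050, 11520]
r7 m[X11→φ3] = [1, 1, 1]
r8 m[φ0→X13] = [896, 2016, 2016]
r8 m[φ0→X0] = [240, 270, 360]
r8 m[φ1→X13] = [7, 5, 8]
r8 m[φ1→X7] = [60480, 36288, 80640]
r8 m[φ2→X14] = [10080, 12600, 15120]
r8 m[φ2→X0] = [10, 15, 32]
r8 m[φ3→X0] = [6, 7, 7]
r8 m[φ3→X11] = [80640, 34560, 69120]
r8 m[φ4→X14] = [8, 3, 5]
r8 m[φ4→X5] = [60480, 75600, 80640]
r8 m[φ5→X13] = [3, 6, 5]
r8 m[X13→φ0] = [21, 30, 40]
r8 m[X13→φ1] = [2688, 12096, 10080]
r8 m[X13→φ5] = [6272, 10080, 16128]
r8 m[X14→φ2] = [8, 3, 5]
r8 m[X14→φ4] = [10080, 12600, 15120]
r8 m[X7→φ1] = [1, 1, 1]
r8 m[X5→φ4] = [1, 1, 1]
r8 m[X0→φ0] = [60, 105, 224]
r8 m[X0→φ2] = [1440, 1890, 2520]
r8 m[X0→φ3] = [2400, 4050, 11520]
r8 m[X11→φ3] = [1, 1, 1]
fixed point reached at round 8
b[X5] = ⊗ incoming = [60480, 75600, 80640]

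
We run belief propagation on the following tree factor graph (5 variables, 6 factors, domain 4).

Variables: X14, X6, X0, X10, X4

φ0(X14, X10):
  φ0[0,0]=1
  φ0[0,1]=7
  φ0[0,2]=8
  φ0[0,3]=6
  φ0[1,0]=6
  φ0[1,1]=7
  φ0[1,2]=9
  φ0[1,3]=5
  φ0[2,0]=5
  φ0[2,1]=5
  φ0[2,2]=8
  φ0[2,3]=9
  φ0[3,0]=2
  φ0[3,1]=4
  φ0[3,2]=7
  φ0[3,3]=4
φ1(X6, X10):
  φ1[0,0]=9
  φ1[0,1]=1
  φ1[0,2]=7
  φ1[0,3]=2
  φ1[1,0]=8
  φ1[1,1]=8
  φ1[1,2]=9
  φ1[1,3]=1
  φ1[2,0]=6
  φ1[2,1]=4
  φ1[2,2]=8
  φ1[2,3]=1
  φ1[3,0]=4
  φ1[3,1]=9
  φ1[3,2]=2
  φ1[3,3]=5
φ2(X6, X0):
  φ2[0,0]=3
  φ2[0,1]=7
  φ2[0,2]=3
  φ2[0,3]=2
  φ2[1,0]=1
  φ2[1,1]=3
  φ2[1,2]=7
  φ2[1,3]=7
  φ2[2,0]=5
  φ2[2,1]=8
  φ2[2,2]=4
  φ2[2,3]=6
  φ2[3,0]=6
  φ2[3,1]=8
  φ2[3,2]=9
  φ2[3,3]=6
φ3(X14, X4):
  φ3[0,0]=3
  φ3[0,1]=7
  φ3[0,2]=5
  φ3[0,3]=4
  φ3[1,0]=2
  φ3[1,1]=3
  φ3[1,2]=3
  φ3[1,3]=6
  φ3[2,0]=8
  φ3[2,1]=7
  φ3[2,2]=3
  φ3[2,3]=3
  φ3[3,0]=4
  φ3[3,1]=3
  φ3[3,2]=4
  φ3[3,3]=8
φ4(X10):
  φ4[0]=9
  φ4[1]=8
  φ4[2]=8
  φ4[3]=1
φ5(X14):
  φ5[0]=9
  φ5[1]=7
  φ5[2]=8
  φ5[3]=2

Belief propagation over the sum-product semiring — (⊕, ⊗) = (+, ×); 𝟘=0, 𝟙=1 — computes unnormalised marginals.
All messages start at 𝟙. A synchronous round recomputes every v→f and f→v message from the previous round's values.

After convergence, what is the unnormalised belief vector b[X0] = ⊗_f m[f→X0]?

init: all messages = 𝟙 over 4 values
r1 m[φ0→X14] = [22, 27, 27, 17]
r1 m[φ0→X10] = [14, 23, 32, 24]
r1 m[φ1→X6] = [19, 26, 19, 20]
r1 m[φ1→X10] = [27, 22, 26, 9]
r1 m[φ2→X6] = [15, 18, 23, 29]
r1 m[φ2→X0] = [15, 26, 23, 21]
r1 m[φ3→X14] = [19, 14, 21, 19]
r1 m[φ3→X4] = [17, 20, 15, 21]
r1 m[φ4→X10] = [9, 8, 8, 1]
r1 m[φ5→X14] = [9, 7, 8, 2]
r1 m[X14→φ0] = [1, 1, 1, 1]
r1 m[X14→φ3] = [1, 1, 1, 1]
r1 m[X14→φ5] = [1, 1, 1, 1]
r1 m[X6→φ1] = [1, 1, 1, 1]
r1 m[X6→φ2] = [1, 1, 1, 1]
r1 m[X0→φ2] = [1, 1, 1, 1]
r1 m[X10→φ0] = [1, 1, 1, 1]
r1 m[X10→φ1] = [1, 1, 1, 1]
r1 m[X10→φ4] = [1, 1, 1, 1]
r1 m[X4→φ3] = [1, 1, 1, 1]
r2 m[φ0→X14] = [22, 27, 27, 17]
r2 m[φ0→X10] = [14, 23, 32, 24]
r2 m[φ1→X6] = [19, 26, 19, 20]
r2 m[φ1→X10] = [27, 22, 26, 9]
r2 m[φ2→X6] = [15, 18, 23, 29]
r2 m[φ2→X0] = [15, 26, 23, 21]
r2 m[φ3→X14] = [19, 14, 21, 19]
r2 m[φ3→X4] = [17, 20, 15, 21]
r2 m[φ4→X10] = [9, 8, 8, 1]
r2 m[φ5→X14] = [9, 7, 8, 2]
r2 m[X14→φ0] = [171, 98, 168, 38]
r2 m[X14→φ3] = [198, 189, 216, 34]
r2 m[X14→φ5] = [418, 378, 567, 323]
r2 m[X6→φ1] = [15, 18, 23, 29]
r2 m[X6→φ2] = [19, 26, 19, 20]
r2 m[X0→φ2] = [1, 1, 1, 1]
r2 m[X10→φ0] = [243, 176, 208, 9]
r2 m[X10→φ1] = [126, 184, 256, 24]
r2 m[X10→φ4] = [378, 506, 832, 216]
r2 m[X4→φ3] = [1, 1, 1, 1]
r3 m[φ0→X14] = [3193, 4607, 3840, 2682]
r3 m[φ0→X10] = [1675, 2875, 3860, 3180]
r3 m[φ1→X6] = [3158, 4808, 3564, 2792]
r3 m[φ1→X10] = [533, 512, 509, 216]
r3 m[φ2→X6] = [15, 18, 23, 29]
r3 m[φ2→X0] = [298, 523, 495, 454]
r3 m[φ3→X14] = [19, 14, 21, 19]
r3 m[φ3→X4] = [2836, 3567, 2341, 2846]
r3 m[φ4→X10] = [9, 8, 8, 1]
r3 m[φ5→X14] = [9, 7, 8, 2]
r3 m[X14→φ0] = [171, 98, 168, 38]
r3 m[X14→φ3] = [198, 189, 216, 34]
r3 m[X14→φ5] = [418, 378, 567, 323]
r3 m[X6→φ1] = [15, 18, 23, 29]
r3 m[X6→φ2] = [19, 26, 19, 20]
r3 m[X0→φ2] = [1, 1, 1, 1]
r3 m[X10→φ0] = [243, 176, 208, 9]
r3 m[X10→φ1] = [126, 184, 256, 24]
r3 m[X10→φ4] = [378, 506, 832, 216]
r3 m[X4→φ3] = [1, 1, 1, 1]
r4 m[φ0→X14] = [3193, 4607, 3840, 2682]
r4 m[φ0→X10] = [1675, 2875, 3860, 3180]
r4 m[φ1→X6] = [3158, 4808, 3564, 2792]
r4 m[φ1→X10] = [533, 512, 509, 216]
r4 m[φ2→X6] = [15, 18, 23, 29]
r4 m[φ2→X0] = [298, 523, 495, 454]
r4 m[φ3→X14] = [19, 14, 21, 19]
r4 m[φ3→X4] = [2836, 3567, 2341, 2846]
r4 m[φ4→X10] = [9, 8, 8, 1]
r4 m[φ5→X14] = [9, 7, 8, 2]
r4 m[X14→φ0] = [171, 98, 168, 38]
r4 m[X14→φ3] = [28737, 32249, 30720, 5364]
r4 m[X14→φ5] = [60667, 64498, 80640, 50958]
r4 m[X6→φ1] = [15, 18, 23, 29]
r4 m[X6→φ2] = [3158, 4808, 3564, 2792]
r4 m[X0→φ2] = [1, 1, 1, 1]
r4 m[X10→φ0] = [4797, 4096, 4072, 216]
r4 m[X10→φ1] = [15075, 23000, 30880, 3180]
r4 m[X10→φ4] = [892775, 1472000, 1964740, 686880]
r4 m[X4→φ3] = [1, 1, 1, 1]
r5 m[φ0→X14] = [67341, 95182, 78985, 55346]
r5 m[φ0→X10] = [1675, 2875, 3860, 3180]
r5 m[φ1→X6] = [381195, 585700, 432670, 344960]
r5 m[φ1→X10] = [533, 512, 509, 216]
r5 m[φ2→X6] = [15, 18, 23, 29]
r5 m[φ2→X0] = [48854, 87378, 82514, 78108]
r5 m[φ3→X14] = [19, 14, 21, 19]
r5 m[φ3→X4] = [417925, 529038, 354048, 443514]
r5 m[φ4→X10] = [9, 8, 8, 1]
r5 m[φ5→X14] = [9, 7, 8, 2]
r5 m[X14→φ0] = [171, 98, 168, 38]
r5 m[X14→φ3] = [28737, 32249, 30720, 5364]
r5 m[X14→φ5] = [60667, 64498, 80640, 50958]
r5 m[X6→φ1] = [15, 18, 23, 29]
r5 m[X6→φ2] = [3158, 4808, 3564, 2792]
r5 m[X0→φ2] = [1, 1, 1, 1]
r5 m[X10→φ0] = [4797, 4096, 4072, 216]
r5 m[X10→φ1] = [15075, 23000, 30880, 3180]
r5 m[X10→φ4] = [892775, 1472000, 1964740, 686880]
r5 m[X4→φ3] = [1, 1, 1, 1]
r6 m[φ0→X14] = [67341, 95182, 78985, 55346]
r6 m[φ0→X10] = [1675, 2875, 3860, 3180]
r6 m[φ1→X6] = [381195, 585700, 432670, 344960]
r6 m[φ1→X10] = [533, 512, 509, 216]
r6 m[φ2→X6] = [15, 18, 23, 29]
r6 m[φ2→X0] = [48854, 87378, 82514, 78108]
r6 m[φ3→X14] = [19, 14, 21, 19]
r6 m[φ3→X4] = [417925, 529038, 354048, 443514]
r6 m[φ4→X10] = [9, 8, 8, 1]
r6 m[φ5→X14] = [9, 7, 8, 2]
r6 m[X14→φ0] = [171, 98, 168, 38]
r6 m[X14→φ3] = [606069, 666274, 631880, 110692]
r6 m[X14→φ5] = [1279479, 1332548, 1658685, 1051574]
r6 m[X6→φ1] = [15, 18, 23, 29]
r6 m[X6→φ2] = [381195, 585700, 432670, 344960]
r6 m[X0→φ2] = [1, 1, 1, 1]
r6 m[X10→φ0] = [4797, 4096, 4072, 216]
r6 m[X10→φ1] = [15075, 23000, 30880, 3180]
r6 m[X10→φ4] = [892775, 1472000, 1964740, 686880]
r6 m[X4→φ3] = [1, 1, 1, 1]
r7 m[φ0→X14] = [67341, 95182, 78985, 55346]
r7 m[φ0→X10] = [1675, 2875, 3860, 3180]
r7 m[φ1→X6] = [381195, 585700, 432670, 344960]
r7 m[φ1→X10] = [533, 512, 509, 216]
r7 m[φ2→X6] = [15, 18, 23, 29]
r7 m[φ2→X0] = [5962395, 10646505, 10078805, 9528070]
r7 m[φ3→X14] = [19, 14, 21, 19]
r7 m[φ3→X4] = [8648563, 10996541, 7367575, 9203096]
r7 m[φ4→X10] = [9, 8, 8, 1]
r7 m[φ5→X14] = [9, 7, 8, 2]
r7 m[X14→φ0] = [171, 98, 168, 38]
r7 m[X14→φ3] = [606069, 666274, 631880, 110692]
r7 m[X14→φ5] = [1279479, 1332548, 1658685, 1051574]
r7 m[X6→φ1] = [15, 18, 23, 29]
r7 m[X6→φ2] = [381195, 585700, 432670, 344960]
r7 m[X0→φ2] = [1, 1, 1, 1]
r7 m[X10→φ0] = [4797, 4096, 4072, 216]
r7 m[X10→φ1] = [15075, 23000, 30880, 3180]
r7 m[X10→φ4] = [892775, 1472000, 1964740, 686880]
r7 m[X4→φ3] = [1, 1, 1, 1]
r8 m[φ0→X14] = [67341, 95182, 78985, 55346]
r8 m[φ0→X10] = [1675, 2875, 3860, 3180]
r8 m[φ1→X6] = [381195, 585700, 432670, 344960]
r8 m[φ1→X10] = [533, 512, 509, 216]
r8 m[φ2→X6] = [15, 18, 23, 29]
r8 m[φ2→X0] = [5962395, 10646505, 10078805, 9528070]
r8 m[φ3→X14] = [19, 14, 21, 19]
r8 m[φ3→X4] = [8648563, 10996541, 7367575, 9203096]
r8 m[φ4→X10] = [9, 8, 8, 1]
r8 m[φ5→X14] = [9, 7, 8, 2]
r8 m[X14→φ0] = [171, 98, 168, 38]
r8 m[X14→φ3] = [606069, 666274, 631880, 110692]
r8 m[X14→φ5] = [1279479, 1332548, 1658685, 1051574]
r8 m[X6→φ1] = [15, 18, 23, 29]
r8 m[X6→φ2] = [381195, 585700, 432670, 344960]
r8 m[X0→φ2] = [1, 1, 1, 1]
r8 m[X10→φ0] = [4797, 4096, 4072, 216]
r8 m[X10→φ1] = [15075, 23000, 30880, 3180]
r8 m[X10→φ4] = [892775, 1472000, 1964740, 686880]
r8 m[X4→φ3] = [1, 1, 1, 1]
fixed point reached at round 8
b[X0] = ⊗ incoming = [5962395, 10646505, 10078805, 9528070]

b[X0] = [5962395, 10646505, 10078805, 9528070]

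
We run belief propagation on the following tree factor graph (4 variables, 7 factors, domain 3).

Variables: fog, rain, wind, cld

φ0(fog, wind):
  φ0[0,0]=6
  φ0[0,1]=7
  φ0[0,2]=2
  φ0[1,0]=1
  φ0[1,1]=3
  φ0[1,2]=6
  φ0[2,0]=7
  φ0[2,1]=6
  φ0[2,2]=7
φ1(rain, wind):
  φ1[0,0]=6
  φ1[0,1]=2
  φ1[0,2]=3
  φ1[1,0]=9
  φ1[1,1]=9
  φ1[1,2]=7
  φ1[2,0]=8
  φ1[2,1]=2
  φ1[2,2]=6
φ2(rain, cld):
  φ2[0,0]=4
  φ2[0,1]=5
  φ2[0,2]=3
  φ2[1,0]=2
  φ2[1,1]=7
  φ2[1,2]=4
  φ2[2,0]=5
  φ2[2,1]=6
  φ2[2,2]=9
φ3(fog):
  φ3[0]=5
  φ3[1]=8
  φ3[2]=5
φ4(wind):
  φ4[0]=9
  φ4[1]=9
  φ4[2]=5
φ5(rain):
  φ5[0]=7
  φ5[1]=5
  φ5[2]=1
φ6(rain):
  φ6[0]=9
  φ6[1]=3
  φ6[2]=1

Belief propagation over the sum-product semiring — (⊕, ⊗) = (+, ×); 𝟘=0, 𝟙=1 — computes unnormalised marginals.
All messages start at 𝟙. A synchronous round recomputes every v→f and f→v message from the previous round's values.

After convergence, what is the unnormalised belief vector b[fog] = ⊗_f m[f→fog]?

init: all messages = 𝟙 over 3 values
r1 m[φ0→fog] = [15, 10, 20]
r1 m[φ0→wind] = [14, 16, 15]
r1 m[φ1→rain] = [11, 25, 16]
r1 m[φ1→wind] = [23, 13, 16]
r1 m[φ2→rain] = [12, 13, 20]
r1 m[φ2→cld] = [11, 18, 16]
r1 m[φ3→fog] = [5, 8, 5]
r1 m[φ4→wind] = [9, 9, 5]
r1 m[φ5→rain] = [7, 5, 1]
r1 m[φ6→rain] = [9, 3, 1]
r1 m[fog→φ0] = [1, 1, 1]
r1 m[fog→φ3] = [1, 1, 1]
r1 m[rain→φ1] = [1, 1, 1]
r1 m[rain→φ2] = [1, 1, 1]
r1 m[rain→φ5] = [1, 1, 1]
r1 m[rain→φ6] = [1, 1, 1]
r1 m[wind→φ0] = [1, 1, 1]
r1 m[wind→φ1] = [1, 1, 1]
r1 m[wind→φ4] = [1, 1, 1]
r1 m[cld→φ2] = [1, 1, 1]
r2 m[φ0→fog] = [15, 10, 20]
r2 m[φ0→wind] = [14, 16, 15]
r2 m[φ1→rain] = [11, 25, 16]
r2 m[φ1→wind] = [23, 13, 16]
r2 m[φ2→rain] = [12, 13, 20]
r2 m[φ2→cld] = [11, 18, 16]
r2 m[φ3→fog] = [5, 8, 5]
r2 m[φ4→wind] = [9, 9, 5]
r2 m[φ5→rain] = [7, 5, 1]
r2 m[φ6→rain] = [9, 3, 1]
r2 m[fog→φ0] = [5, 8, 5]
r2 m[fog→φ3] = [15, 10, 20]
r2 m[rain→φ1] = [756, 195, 20]
r2 m[rain→φ2] = [693, 375, 16]
r2 m[rain→φ5] = [1188, 975, 320]
r2 m[rain→φ6] = [924, 1625, 320]
r2 m[wind→φ0] = [207, 117, 80]
r2 m[wind→φ1] = [126, 144, 75]
r2 m[wind→φ4] = [322, 208, 240]
r2 m[cld→φ2] = [1, 1, 1]
r3 m[φ0→fog] = [2221, 1038, 2711]
r3 m[φ0→wind] = [73, 89, 93]
r3 m[φ1→rain] = [1269, 2955, 1746]
r3 m[φ1→wind] = [6451, 3307, 3753]
r3 m[φ2→rain] = [12, 13, 20]
r3 m[φ2→cld] = [3602, 6186, 3723]
r3 m[φ3→fog] = [5, 8, 5]
r3 m[φ4→wind] = [9, 9, 5]
r3 m[φ5→rain] = [7, 5, 1]
r3 m[φ6→rain] = [9, 3, 1]
r3 m[fog→φ0] = [5, 8, 5]
r3 m[fog→φ3] = [15, 10, 20]
r3 m[rain→φ1] = [756, 195, 20]
r3 m[rain→φ2] = [693, 375, 16]
r3 m[rain→φ5] = [1188, 975, 320]
r3 m[rain→φ6] = [924, 1625, 320]
r3 m[wind→φ0] = [207, 117, 80]
r3 m[wind→φ1] = [126, 144, 75]
r3 m[wind→φ4] = [322, 208, 240]
r3 m[cld→φ2] = [1, 1, 1]
r4 m[φ0→fog] = [2221, 1038, 2711]
r4 m[φ0→wind] = [73, 89, 93]
r4 m[φ1→rain] = [1269, 2955, 1746]
r4 m[φ1→wind] = [6451, 3307, 3753]
r4 m[φ2→rain] = [12, 13, 20]
r4 m[φ2→cld] = [3602, 6186, 3723]
r4 m[φ3→fog] = [5, 8, 5]
r4 m[φ4→wind] = [9, 9, 5]
r4 m[φ5→rain] = [7, 5, 1]
r4 m[φ6→rain] = [9, 3, 1]
r4 m[fog→φ0] = [5, 8, 5]
r4 m[fog→φ3] = [2221, 1038, 2711]
r4 m[rain→φ1] = [756, 195, 20]
r4 m[rain→φ2] = [79947, 44325, 1746]
r4 m[rain→φ5] = [137052, 115245, 34920]
r4 m[rain→φ6] = [106596, 192075, 34920]
r4 m[wind→φ0] = [58059, 29763, 18765]
r4 m[wind→φ1] = [657, 801, 465]
r4 m[wind→φ4] = [470923, 294323, 349029]
r4 m[cld→φ2] = [1, 1, 1]
r5 m[φ0→fog] = [594225, 259938, 716346]
r5 m[φ0→wind] = [73, 89, 93]
r5 m[φ1→rain] = [6939, 16377, 9648]
r5 m[φ1→wind] = [6451, 3307, 3753]
r5 m[φ2→rain] = [12, 13, 20]
r5 m[φ2→cld] = [417168, 720486, 432855]
r5 m[φ3→fog] = [5, 8, 5]
r5 m[φ4→wind] = [9, 9, 5]
r5 m[φ5→rain] = [7, 5, 1]
r5 m[φ6→rain] = [9, 3, 1]
r5 m[fog→φ0] = [5, 8, 5]
r5 m[fog→φ3] = [2221, 1038, 2711]
r5 m[rain→φ1] = [756, 195, 20]
r5 m[rain→φ2] = [79947, 44325, 1746]
r5 m[rain→φ5] = [137052, 115245, 34920]
r5 m[rain→φ6] = [106596, 192075, 34920]
r5 m[wind→φ0] = [58059, 29763, 18765]
r5 m[wind→φ1] = [657, 801, 465]
r5 m[wind→φ4] = [470923, 294323, 349029]
r5 m[cld→φ2] = [1, 1, 1]
r6 m[φ0→fog] = [594225, 259938, 716346]
r6 m[φ0→wind] = [73, 89, 93]
r6 m[φ1→rain] = [6939, 16377, 9648]
r6 m[φ1→wind] = [6451, 3307, 3753]
r6 m[φ2→rain] = [12, 13, 20]
r6 m[φ2→cld] = [417168, 720486, 432855]
r6 m[φ3→fog] = [5, 8, 5]
r6 m[φ4→wind] = [9, 9, 5]
r6 m[φ5→rain] = [7, 5, 1]
r6 m[φ6→rain] = [9, 3, 1]
r6 m[fog→φ0] = [5, 8, 5]
r6 m[fog→φ3] = [594225, 259938, 716346]
r6 m[rain→φ1] = [756, 195, 20]
r6 m[rain→φ2] = [437157, 245655, 9648]
r6 m[rain→φ5] = [749412, 638703, 192960]
r6 m[rain→φ6] = [582876, 1064505, 192960]
r6 m[wind→φ0] = [58059, 29763, 18765]
r6 m[wind→φ1] = [657, 801, 465]
r6 m[wind→φ4] = [470923, 294323, 349029]
r6 m[cld→φ2] = [1, 1, 1]
r7 m[φ0→fog] = [594225, 259938, 716346]
r7 m[φ0→wind] = [73, 89, 93]
r7 m[φ1→rain] = [6939, 16377, 9648]
r7 m[φ1→wind] = [6451, 3307, 3753]
r7 m[φ2→rain] = [12, 13, 20]
r7 m[φ2→cld] = [2288178, 3963258, 2380923]
r7 m[φ3→fog] = [5, 8, 5]
r7 m[φ4→wind] = [9, 9, 5]
r7 m[φ5→rain] = [7, 5, 1]
r7 m[φ6→rain] = [9, 3, 1]
r7 m[fog→φ0] = [5, 8, 5]
r7 m[fog→φ3] = [594225, 259938, 716346]
r7 m[rain→φ1] = [756, 195, 20]
r7 m[rain→φ2] = [437157, 245655, 9648]
r7 m[rain→φ5] = [749412, 638703, 192960]
r7 m[rain→φ6] = [582876, 1064505, 192960]
r7 m[wind→φ0] = [58059, 29763, 18765]
r7 m[wind→φ1] = [657, 801, 465]
r7 m[wind→φ4] = [470923, 294323, 349029]
r7 m[cld→φ2] = [1, 1, 1]
r8 m[φ0→fog] = [594225, 259938, 716346]
r8 m[φ0→wind] = [73, 89, 93]
r8 m[φ1→rain] = [6939, 16377, 9648]
r8 m[φ1→wind] = [6451, 3307, 3753]
r8 m[φ2→rain] = [12, 13, 20]
r8 m[φ2→cld] = [2288178, 3963258, 2380923]
r8 m[φ3→fog] = [5, 8, 5]
r8 m[φ4→wind] = [9, 9, 5]
r8 m[φ5→rain] = [7, 5, 1]
r8 m[φ6→rain] = [9, 3, 1]
r8 m[fog→φ0] = [5, 8, 5]
r8 m[fog→φ3] = [594225, 259938, 716346]
r8 m[rain→φ1] = [756, 195, 20]
r8 m[rain→φ2] = [437157, 245655, 9648]
r8 m[rain→φ5] = [749412, 638703, 192960]
r8 m[rain→φ6] = [582876, 1064505, 192960]
r8 m[wind→φ0] = [58059, 29763, 18765]
r8 m[wind→φ1] = [657, 801, 465]
r8 m[wind→φ4] = [470923, 294323, 349029]
r8 m[cld→φ2] = [1, 1, 1]
fixed point reached at round 8
b[fog] = ⊗ incoming = [2971125, 2079504, 3581730]

b[fog] = [2971125, 2079504, 3581730]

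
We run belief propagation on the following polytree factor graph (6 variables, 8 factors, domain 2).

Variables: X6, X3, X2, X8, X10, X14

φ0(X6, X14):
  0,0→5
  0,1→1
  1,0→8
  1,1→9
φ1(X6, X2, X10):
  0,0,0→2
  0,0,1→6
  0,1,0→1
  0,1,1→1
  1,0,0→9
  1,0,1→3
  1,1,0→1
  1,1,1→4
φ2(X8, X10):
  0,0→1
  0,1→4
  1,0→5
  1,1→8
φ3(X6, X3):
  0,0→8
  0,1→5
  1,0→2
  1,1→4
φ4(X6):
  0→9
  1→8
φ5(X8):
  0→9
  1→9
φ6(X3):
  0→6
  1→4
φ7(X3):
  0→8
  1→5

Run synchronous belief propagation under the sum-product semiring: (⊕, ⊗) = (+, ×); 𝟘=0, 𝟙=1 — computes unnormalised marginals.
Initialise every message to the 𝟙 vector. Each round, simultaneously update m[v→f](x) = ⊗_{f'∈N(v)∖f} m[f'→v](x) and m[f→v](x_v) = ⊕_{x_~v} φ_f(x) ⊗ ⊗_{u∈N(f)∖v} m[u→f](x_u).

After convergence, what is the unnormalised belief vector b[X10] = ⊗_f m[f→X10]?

b[X10] = [17159472, 37854432]

init: all messages = 𝟙 over 2 values
r1 m[φ0→X6] = [6, 17]
r1 m[φ0→X14] = [13, 10]
r1 m[φ1→X6] = [10, 17]
r1 m[φ1→X2] = [20, 7]
r1 m[φ1→X10] = [13, 14]
r1 m[φ2→X8] = [5, 13]
r1 m[φ2→X10] = [6, 12]
r1 m[φ3→X6] = [13, 6]
r1 m[φ3→X3] = [10, 9]
r1 m[φ4→X6] = [9, 8]
r1 m[φ5→X8] = [9, 9]
r1 m[φ6→X3] = [6, 4]
r1 m[φ7→X3] = [8, 5]
r1 m[X6→φ0] = [1, 1]
r1 m[X6→φ1] = [1, 1]
r1 m[X6→φ3] = [1, 1]
r1 m[X6→φ4] = [1, 1]
r1 m[X3→φ3] = [1, 1]
r1 m[X3→φ6] = [1, 1]
r1 m[X3→φ7] = [1, 1]
r1 m[X2→φ1] = [1, 1]
r1 m[X8→φ2] = [1, 1]
r1 m[X8→φ5] = [1, 1]
r1 m[X10→φ1] = [1, 1]
r1 m[X10→φ2] = [1, 1]
r1 m[X14→φ0] = [1, 1]
r2 m[φ0→X6] = [6, 17]
r2 m[φ0→X14] = [13, 10]
r2 m[φ1→X6] = [10, 17]
r2 m[φ1→X2] = [20, 7]
r2 m[φ1→X10] = [13, 14]
r2 m[φ2→X8] = [5, 13]
r2 m[φ2→X10] = [6, 12]
r2 m[φ3→X6] = [13, 6]
r2 m[φ3→X3] = [10, 9]
r2 m[φ4→X6] = [9, 8]
r2 m[φ5→X8] = [9, 9]
r2 m[φ6→X3] = [6, 4]
r2 m[φ7→X3] = [8, 5]
r2 m[X6→φ0] = [1170, 816]
r2 m[X6→φ1] = [702, 816]
r2 m[X6→φ3] = [540, 2312]
r2 m[X6→φ4] = [780, 1734]
r2 m[X3→φ3] = [48, 20]
r2 m[X3→φ6] = [80, 45]
r2 m[X3→φ7] = [60, 36]
r2 m[X2→φ1] = [1, 1]
r2 m[X8→φ2] = [9, 9]
r2 m[X8→φ5] = [5, 13]
r2 m[X10→φ1] = [6, 12]
r2 m[X10→φ2] = [13, 14]
r2 m[X14→φ0] = [1, 1]
r3 m[φ0→X6] = [6, 17]
r3 m[φ0→X14] = [12378, 8514]
r3 m[φ1→X6] = [102, 144]
r3 m[φ1→X2] = [132408, 56700]
r3 m[φ1→X10] = [10266, 10626]
r3 m[φ2→X8] = [69, 177]
r3 m[φ2→X10] = [54, 108]
r3 m[φ3→X6] = [484, 176]
r3 m[φ3→X3] = [8944, 11948]
r3 m[φ4→X6] = [9, 8]
r3 m[φ5→X8] = [9, 9]
r3 m[φ6→X3] = [6, 4]
r3 m[φ7→X3] = [8, 5]
r3 m[X6→φ0] = [1170, 816]
r3 m[X6→φ1] = [702, 816]
r3 m[X6→φ3] = [540, 2312]
r3 m[X6→φ4] = [780, 1734]
r3 m[X3→φ3] = [48, 20]
r3 m[X3→φ6] = [80, 45]
r3 m[X3→φ7] = [60, 36]
r3 m[X2→φ1] = [1, 1]
r3 m[X8→φ2] = [9, 9]
r3 m[X8→φ5] = [5, 13]
r3 m[X10→φ1] = [6, 12]
r3 m[X10→φ2] = [13, 14]
r3 m[X14→φ0] = [1, 1]
r4 m[φ0→X6] = [6, 17]
r4 m[φ0→X14] = [12378, 8514]
r4 m[φ1→X6] = [102, 144]
r4 m[φ1→X2] = [132408, 56700]
r4 m[φ1→X10] = [10266, 10626]
r4 m[φ2→X8] = [69, 177]
r4 m[φ2→X10] = [54, 108]
r4 m[φ3→X6] = [484, 176]
r4 m[φ3→X3] = [8944, 11948]
r4 m[φ4→X6] = [9, 8]
r4 m[φ5→X8] = [9, 9]
r4 m[φ6→X3] = [6, 4]
r4 m[φ7→X3] = [8, 5]
r4 m[X6→φ0] = [444312, 202752]
r4 m[X6→φ1] = [26136, 23936]
r4 m[X6→φ3] = [5508, 19584]
r4 m[X6→φ4] = [296208, 430848]
r4 m[X3→φ3] = [48, 20]
r4 m[X3→φ6] = [71552, 59740]
r4 m[X3→φ7] = [53664, 47792]
r4 m[X2→φ1] = [1, 1]
r4 m[X8→φ2] = [9, 9]
r4 m[X8→φ5] = [69, 177]
r4 m[X10→φ1] = [54, 108]
r4 m[X10→φ2] = [10266, 10626]
r4 m[X14→φ0] = [1, 1]
r5 m[φ0→X6] = [6, 17]
r5 m[φ0→X14] = [3843576, 2269080]
r5 m[φ1→X6] = [918, 1296]
r5 m[φ1→X2] = [39146976, 15866928]
r5 m[φ1→X10] = [317768, 350504]
r5 m[φ2→X8] = [52770, 136338]
r5 m[φ2→X10] = [54, 108]
r5 m[φ3→X6] = [484, 176]
r5 m[φ3→X3] = [83232, 105876]
r5 m[φ4→X6] = [9, 8]
r5 m[φ5→X8] = [9, 9]
r5 m[φ6→X3] = [6, 4]
r5 m[φ7→X3] = [8, 5]
r5 m[X6→φ0] = [444312, 202752]
r5 m[X6→φ1] = [26136, 23936]
r5 m[X6→φ3] = [5508, 19584]
r5 m[X6→φ4] = [296208, 430848]
r5 m[X3→φ3] = [48, 20]
r5 m[X3→φ6] = [71552, 59740]
r5 m[X3→φ7] = [53664, 47792]
r5 m[X2→φ1] = [1, 1]
r5 m[X8→φ2] = [9, 9]
r5 m[X8→φ5] = [69, 177]
r5 m[X10→φ1] = [54, 108]
r5 m[X10→φ2] = [10266, 10626]
r5 m[X14→φ0] = [1, 1]
r6 m[φ0→X6] = [6, 17]
r6 m[φ0→X14] = [3843576, 2269080]
r6 m[φ1→X6] = [918, 1296]
r6 m[φ1→X2] = [39146976, 15866928]
r6 m[φ1→X10] = [317768, 350504]
r6 m[φ2→X8] = [52770, 136338]
r6 m[φ2→X10] = [54, 108]
r6 m[φ3→X6] = [484, 176]
r6 m[φ3→X3] = [83232, 105876]
r6 m[φ4→X6] = [9, 8]
r6 m[φ5→X8] = [9, 9]
r6 m[φ6→X3] = [6, 4]
r6 m[φ7→X3] = [8, 5]
r6 m[X6→φ0] = [3998808, 1824768]
r6 m[X6→φ1] = [26136, 23936]
r6 m[X6→φ3] = [49572, 176256]
r6 m[X6→φ4] = [2665872, 3877632]
r6 m[X3→φ3] = [48, 20]
r6 m[X3→φ6] = [665856, 529380]
r6 m[X3→φ7] = [499392, 423504]
r6 m[X2→φ1] = [1, 1]
r6 m[X8→φ2] = [9, 9]
r6 m[X8→φ5] = [52770, 136338]
r6 m[X10→φ1] = [54, 108]
r6 m[X10→φ2] = [317768, 350504]
r6 m[X14→φ0] = [1, 1]
r7 m[φ0→X6] = [6, 17]
r7 m[φ0→X14] = [34592184, 20421720]
r7 m[φ1→X6] = [918, 1296]
r7 m[φ1→X2] = [39146976, 15866928]
r7 m[φ1→X10] = [317768, 350504]
r7 m[φ2→X8] = [1719784, 4392872]
r7 m[φ2→X10] = [54, 108]
r7 m[φ3→X6] = [484, 176]
r7 m[φ3→X3] = [749088, 952884]
r7 m[φ4→X6] = [9, 8]
r7 m[φ5→X8] = [9, 9]
r7 m[φ6→X3] = [6, 4]
r7 m[φ7→X3] = [8, 5]
r7 m[X6→φ0] = [3998808, 1824768]
r7 m[X6→φ1] = [26136, 23936]
r7 m[X6→φ3] = [49572, 176256]
r7 m[X6→φ4] = [2665872, 3877632]
r7 m[X3→φ3] = [48, 20]
r7 m[X3→φ6] = [665856, 529380]
r7 m[X3→φ7] = [499392, 423504]
r7 m[X2→φ1] = [1, 1]
r7 m[X8→φ2] = [9, 9]
r7 m[X8→φ5] = [52770, 136338]
r7 m[X10→φ1] = [54, 108]
r7 m[X10→φ2] = [317768, 350504]
r7 m[X14→φ0] = [1, 1]
r8 m[φ0→X6] = [6, 17]
r8 m[φ0→X14] = [34592184, 20421720]
r8 m[φ1→X6] = [918, 1296]
r8 m[φ1→X2] = [39146976, 15866928]
r8 m[φ1→X10] = [317768, 350504]
r8 m[φ2→X8] = [1719784, 4392872]
r8 m[φ2→X10] = [54, 108]
r8 m[φ3→X6] = [484, 176]
r8 m[φ3→X3] = [749088, 952884]
r8 m[φ4→X6] = [9, 8]
r8 m[φ5→X8] = [9, 9]
r8 m[φ6→X3] = [6, 4]
r8 m[φ7→X3] = [8, 5]
r8 m[X6→φ0] = [3998808, 1824768]
r8 m[X6→φ1] = [26136, 23936]
r8 m[X6→φ3] = [49572, 176256]
r8 m[X6→φ4] = [2665872, 3877632]
r8 m[X3→φ3] = [48, 20]
r8 m[X3→φ6] = [5992704, 4764420]
r8 m[X3→φ7] = [4494528, 3811536]
r8 m[X2→φ1] = [1, 1]
r8 m[X8→φ2] = [9, 9]
r8 m[X8→φ5] = [1719784, 4392872]
r8 m[X10→φ1] = [54, 108]
r8 m[X10→φ2] = [317768, 350504]
r8 m[X14→φ0] = [1, 1]
r9 m[φ0→X6] = [6, 17]
r9 m[φ0→X14] = [34592184, 20421720]
r9 m[φ1→X6] = [918, 1296]
r9 m[φ1→X2] = [39146976, 15866928]
r9 m[φ1→X10] = [317768, 350504]
r9 m[φ2→X8] = [1719784, 4392872]
r9 m[φ2→X10] = [54, 108]
r9 m[φ3→X6] = [484, 176]
r9 m[φ3→X3] = [749088, 952884]
r9 m[φ4→X6] = [9, 8]
r9 m[φ5→X8] = [9, 9]
r9 m[φ6→X3] = [6, 4]
r9 m[φ7→X3] = [8, 5]
r9 m[X6→φ0] = [3998808, 1824768]
r9 m[X6→φ1] = [26136, 23936]
r9 m[X6→φ3] = [49572, 176256]
r9 m[X6→φ4] = [2665872, 3877632]
r9 m[X3→φ3] = [48, 20]
r9 m[X3→φ6] = [5992704, 4764420]
r9 m[X3→φ7] = [4494528, 3811536]
r9 m[X2→φ1] = [1, 1]
r9 m[X8→φ2] = [9, 9]
r9 m[X8→φ5] = [1719784, 4392872]
r9 m[X10→φ1] = [54, 108]
r9 m[X10→φ2] = [317768, 350504]
r9 m[X14→φ0] = [1, 1]
fixed point reached at round 9
b[X10] = ⊗ incoming = [17159472, 37854432]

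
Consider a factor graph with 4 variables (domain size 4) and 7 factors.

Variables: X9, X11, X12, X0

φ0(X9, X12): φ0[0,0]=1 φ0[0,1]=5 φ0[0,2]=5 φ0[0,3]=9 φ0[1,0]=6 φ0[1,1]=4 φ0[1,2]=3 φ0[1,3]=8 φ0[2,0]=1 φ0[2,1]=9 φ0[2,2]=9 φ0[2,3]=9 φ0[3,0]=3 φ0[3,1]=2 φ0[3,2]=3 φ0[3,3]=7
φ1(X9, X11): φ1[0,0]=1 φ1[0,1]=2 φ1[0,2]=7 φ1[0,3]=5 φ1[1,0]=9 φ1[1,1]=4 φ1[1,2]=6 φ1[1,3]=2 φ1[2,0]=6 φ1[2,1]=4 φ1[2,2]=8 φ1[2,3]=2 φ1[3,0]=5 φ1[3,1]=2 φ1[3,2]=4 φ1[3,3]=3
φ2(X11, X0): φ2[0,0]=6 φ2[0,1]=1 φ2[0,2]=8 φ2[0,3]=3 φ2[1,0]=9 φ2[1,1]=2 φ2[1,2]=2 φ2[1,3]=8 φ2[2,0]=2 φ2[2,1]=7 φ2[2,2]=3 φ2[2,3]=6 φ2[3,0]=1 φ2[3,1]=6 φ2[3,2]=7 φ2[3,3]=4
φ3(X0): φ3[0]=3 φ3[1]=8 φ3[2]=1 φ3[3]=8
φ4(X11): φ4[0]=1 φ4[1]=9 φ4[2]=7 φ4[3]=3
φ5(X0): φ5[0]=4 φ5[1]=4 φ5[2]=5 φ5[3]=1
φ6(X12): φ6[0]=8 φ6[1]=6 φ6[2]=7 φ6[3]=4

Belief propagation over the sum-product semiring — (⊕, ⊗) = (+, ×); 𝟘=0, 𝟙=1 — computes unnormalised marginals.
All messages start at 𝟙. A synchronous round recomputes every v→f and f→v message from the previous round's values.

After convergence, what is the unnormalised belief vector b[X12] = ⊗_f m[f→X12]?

init: all messages = 𝟙 over 4 values
r1 m[φ0→X9] = [20, 21, 28, 15]
r1 m[φ0→X12] = [11, 20, 20, 33]
r1 m[φ1→X9] = [15, 21, 20, 14]
r1 m[φ1→X11] = [21, 12, 25, 12]
r1 m[φ2→X11] = [18, 21, 18, 18]
r1 m[φ2→X0] = [18, 16, 20, 21]
r1 m[φ3→X0] = [3, 8, 1, 8]
r1 m[φ4→X11] = [1, 9, 7, 3]
r1 m[φ5→X0] = [4, 4, 5, 1]
r1 m[φ6→X12] = [8, 6, 7, 4]
r1 m[X9→φ0] = [1, 1, 1, 1]
r1 m[X9→φ1] = [1, 1, 1, 1]
r1 m[X11→φ1] = [1, 1, 1, 1]
r1 m[X11→φ2] = [1, 1, 1, 1]
r1 m[X11→φ4] = [1, 1, 1, 1]
r1 m[X12→φ0] = [1, 1, 1, 1]
r1 m[X12→φ6] = [1, 1, 1, 1]
r1 m[X0→φ2] = [1, 1, 1, 1]
r1 m[X0→φ3] = [1, 1, 1, 1]
r1 m[X0→φ5] = [1, 1, 1, 1]
r2 m[φ0→X9] = [20, 21, 28, 15]
r2 m[φ0→X12] = [11, 20, 20, 33]
r2 m[φ1→X9] = [15, 21, 20, 14]
r2 m[φ1→X11] = [21, 12, 25, 12]
r2 m[φ2→X11] = [18, 21, 18, 18]
r2 m[φ2→X0] = [18, 16, 20, 21]
r2 m[φ3→X0] = [3, 8, 1, 8]
r2 m[φ4→X11] = [1, 9, 7, 3]
r2 m[φ5→X0] = [4, 4, 5, 1]
r2 m[φ6→X12] = [8, 6, 7, 4]
r2 m[X9→φ0] = [15, 21, 20, 14]
r2 m[X9→φ1] = [20, 21, 28, 15]
r2 m[X11→φ1] = [18, 189, 126, 54]
r2 m[X11→φ2] = [21, 108, 175, 36]
r2 m[X11→φ4] = [378, 252, 450, 216]
r2 m[X12→φ0] = [8, 6, 7, 4]
r2 m[X12→φ6] = [11, 20, 20, 33]
r2 m[X0→φ2] = [12, 32, 5, 8]
r2 m[X0→φ3] = [72, 64, 100, 21]
r2 m[X0→φ5] = [54, 128, 20, 168]
r3 m[φ0→X9] = [109, 125, 161, 85]
r3 m[φ0→X12] = [203, 367, 360, 581]
r3 m[φ1→X9] = [1548, 1782, 1980, 1134]
r3 m[φ1→X11] = [452, 266, 550, 243]
r3 m[φ2→X11] = [168, 246, 311, 271]
r3 m[φ2→X0] = [1484, 1678, 1161, 2121]
r3 m[φ3→X0] = [3, 8, 1, 8]
r3 m[φ4→X11] = [1, 9, 7, 3]
r3 m[φ5→X0] = [4, 4, 5, 1]
r3 m[φ6→X12] = [8, 6, 7, 4]
r3 m[X9→φ0] = [15, 21, 20, 14]
r3 m[X9→φ1] = [20, 21, 28, 15]
r3 m[X11→φ1] = [18, 189, 126, 54]
r3 m[X11→φ2] = [21, 108, 175, 36]
r3 m[X11→φ4] = [378, 252, 450, 216]
r3 m[X12→φ0] = [8, 6, 7, 4]
r3 m[X12→φ6] = [11, 20, 20, 33]
r3 m[X0→φ2] = [12, 32, 5, 8]
r3 m[X0→φ3] = [72, 64, 100, 21]
r3 m[X0→φ5] = [54, 128, 20, 168]
r4 m[φ0→X9] = [109, 125, 161, 85]
r4 m[φ0→X12] = [203, 367, 360, 581]
r4 m[φ1→X9] = [1548, 1782, 1980, 1134]
r4 m[φ1→X11] = [452, 266, 550, 243]
r4 m[φ2→X11] = [168, 246, 311, 271]
r4 m[φ2→X0] = [1484, 1678, 1161, 2121]
r4 m[φ3→X0] = [3, 8, 1, 8]
r4 m[φ4→X11] = [1, 9, 7, 3]
r4 m[φ5→X0] = [4, 4, 5, 1]
r4 m[φ6→X12] = [8, 6, 7, 4]
r4 m[X9→φ0] = [1548, 1782, 1980, 1134]
r4 m[X9→φ1] = [109, 125, 161, 85]
r4 m[X11→φ1] = [168, 2214, 2177, 813]
r4 m[X11→φ2] = [452, 2394, 3850, 729]
r4 m[X11→φ4] = [75936, 65436, 171050, 65853]
r4 m[X12→φ0] = [8, 6, 7, 4]
r4 m[X12→φ6] = [203, 367, 360, 581]
r4 m[X0→φ2] = [12, 32, 5, 8]
r4 m[X0→φ3] = [5936, 6712, 5805, 2121]
r4 m[X0→φ5] = [4452, 13424, 1161, 16968]
r5 m[φ0→X9] = [109, 125, 161, 85]
r5 m[φ0→X12] = [17622, 34956, 34308, 53946]
r5 m[φ1→X9] = [23900, 25056, 28906, 16415]
r5 m[φ1→X11] = [2625, 1532, 3141, 1372]
r5 m[φ2→X11] = [168, 246, 311, 271]
r5 m[φ2→X0] = [32687, 36564, 25057, 46524]
r5 m[φ3→X0] = [3, 8, 1, 8]
r5 m[φ4→X11] = [1, 9, 7, 3]
r5 m[φ5→X0] = [4, 4, 5, 1]
r5 m[φ6→X12] = [8, 6, 7, 4]
r5 m[X9→φ0] = [1548, 1782, 1980, 1134]
r5 m[X9→φ1] = [109, 125, 161, 85]
r5 m[X11→φ1] = [168, 2214, 2177, 813]
r5 m[X11→φ2] = [452, 2394, 3850, 729]
r5 m[X11→φ4] = [75936, 65436, 171050, 65853]
r5 m[X12→φ0] = [8, 6, 7, 4]
r5 m[X12→φ6] = [203, 367, 360, 581]
r5 m[X0→φ2] = [12, 32, 5, 8]
r5 m[X0→φ3] = [5936, 6712, 5805, 2121]
r5 m[X0→φ5] = [4452, 13424, 1161, 16968]
r6 m[φ0→X9] = [109, 125, 161, 85]
r6 m[φ0→X12] = [17622, 34956, 34308, 53946]
r6 m[φ1→X9] = [23900, 25056, 28906, 16415]
r6 m[φ1→X11] = [2625, 1532, 3141, 1372]
r6 m[φ2→X11] = [168, 246, 311, 271]
r6 m[φ2→X0] = [32687, 36564, 25057, 46524]
r6 m[φ3→X0] = [3, 8, 1, 8]
r6 m[φ4→X11] = [1, 9, 7, 3]
r6 m[φ5→X0] = [4, 4, 5, 1]
r6 m[φ6→X12] = [8, 6, 7, 4]
r6 m[X9→φ0] = [23900, 25056, 28906, 16415]
r6 m[X9→φ1] = [109, 125, 161, 85]
r6 m[X11→φ1] = [168, 2214, 2177, 813]
r6 m[X11→φ2] = [2625, 13788, 21987, 4116]
r6 m[X11→φ4] = [441000, 376872, 976851, 371812]
r6 m[X12→φ0] = [8, 6, 7, 4]
r6 m[X12→φ6] = [17622, 34956, 34308, 53946]
r6 m[X0→φ2] = [12, 32, 5, 8]
r6 m[X0→φ3] = [130748, 146256, 125285, 46524]
r6 m[X0→φ5] = [98061, 292512, 25057, 372192]
r7 m[φ0→X9] = [109, 125, 161, 85]
r7 m[φ0→X12] = [252387, 512708, 504067, 790607]
r7 m[φ1→X9] = [23900, 25056, 28906, 16415]
r7 m[φ1→X11] = [2625, 1532, 3141, 1372]
r7 m[φ2→X11] = [168, 246, 311, 271]
r7 m[φ2→X0] = [187932, 208806, 143349, 266565]
r7 m[φ3→X0] = [3, 8, 1, 8]
r7 m[φ4→X11] = [1, 9, 7, 3]
r7 m[φ5→X0] = [4, 4, 5, 1]
r7 m[φ6→X12] = [8, 6, 7, 4]
r7 m[X9→φ0] = [23900, 25056, 28906, 16415]
r7 m[X9→φ1] = [109, 125, 161, 85]
r7 m[X11→φ1] = [168, 2214, 2177, 813]
r7 m[X11→φ2] = [2625, 13788, 21987, 4116]
r7 m[X11→φ4] = [441000, 376872, 976851, 371812]
r7 m[X12→φ0] = [8, 6, 7, 4]
r7 m[X12→φ6] = [17622, 34956, 34308, 53946]
r7 m[X0→φ2] = [12, 32, 5, 8]
r7 m[X0→φ3] = [130748, 146256, 125285, 46524]
r7 m[X0→φ5] = [98061, 292512, 25057, 372192]
r8 m[φ0→X9] = [109, 125, 161, 85]
r8 m[φ0→X12] = [252387, 512708, 504067, 790607]
r8 m[φ1→X9] = [23900, 25056, 28906, 16415]
r8 m[φ1→X11] = [2625, 1532, 3141, 1372]
r8 m[φ2→X11] = [168, 246, 311, 271]
r8 m[φ2→X0] = [187932, 208806, 143349, 266565]
r8 m[φ3→X0] = [3, 8, 1, 8]
r8 m[φ4→X11] = [1, 9, 7, 3]
r8 m[φ5→X0] = [4, 4, 5, 1]
r8 m[φ6→X12] = [8, 6, 7, 4]
r8 m[X9→φ0] = [23900, 25056, 28906, 16415]
r8 m[X9→φ1] = [109, 125, 161, 85]
r8 m[X11→φ1] = [168, 2214, 2177, 813]
r8 m[X11→φ2] = [2625, 13788, 21987, 4116]
r8 m[X11→φ4] = [441000, 376872, 976851, 371812]
r8 m[X12→φ0] = [8, 6, 7, 4]
r8 m[X12→φ6] = [252387, 512708, 504067, 790607]
r8 m[X0→φ2] = [12, 32, 5, 8]
r8 m[X0→φ3] = [751728, 835224, 716745, 266565]
r8 m[X0→φ5] = [563796, 1670448, 143349, 2132520]
r9 m[φ0→X9] = [109, 125, 161, 85]
r9 m[φ0→X12] = [252387, 512708, 504067, 790607]
r9 m[φ1→X9] = [23900, 25056, 28906, 16415]
r9 m[φ1→X11] = [2625, 1532, 3141, 1372]
r9 m[φ2→X11] = [168, 246, 311, 271]
r9 m[φ2→X0] = [187932, 208806, 143349, 266565]
r9 m[φ3→X0] = [3, 8, 1, 8]
r9 m[φ4→X11] = [1, 9, 7, 3]
r9 m[φ5→X0] = [4, 4, 5, 1]
r9 m[φ6→X12] = [8, 6, 7, 4]
r9 m[X9→φ0] = [23900, 25056, 28906, 16415]
r9 m[X9→φ1] = [109, 125, 161, 85]
r9 m[X11→φ1] = [168, 2214, 2177, 813]
r9 m[X11→φ2] = [2625, 13788, 21987, 4116]
r9 m[X11→φ4] = [441000, 376872, 976851, 371812]
r9 m[X12→φ0] = [8, 6, 7, 4]
r9 m[X12→φ6] = [252387, 512708, 504067, 790607]
r9 m[X0→φ2] = [12, 32, 5, 8]
r9 m[X0→φ3] = [751728, 835224, 716745, 266565]
r9 m[X0→φ5] = [563796, 1670448, 143349, 2132520]
fixed point reached at round 9
b[X12] = ⊗ incoming = [2019096, 3076248, 3528469, 3162428]

b[X12] = [2019096, 3076248, 3528469, 3162428]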